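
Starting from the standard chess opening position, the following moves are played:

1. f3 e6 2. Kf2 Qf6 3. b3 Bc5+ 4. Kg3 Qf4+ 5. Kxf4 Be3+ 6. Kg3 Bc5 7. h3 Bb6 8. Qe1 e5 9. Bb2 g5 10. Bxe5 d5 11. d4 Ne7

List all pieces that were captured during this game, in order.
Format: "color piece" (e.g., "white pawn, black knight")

Tracking captures:
  Kxf4: captured black queen
  Bxe5: captured black pawn

black queen, black pawn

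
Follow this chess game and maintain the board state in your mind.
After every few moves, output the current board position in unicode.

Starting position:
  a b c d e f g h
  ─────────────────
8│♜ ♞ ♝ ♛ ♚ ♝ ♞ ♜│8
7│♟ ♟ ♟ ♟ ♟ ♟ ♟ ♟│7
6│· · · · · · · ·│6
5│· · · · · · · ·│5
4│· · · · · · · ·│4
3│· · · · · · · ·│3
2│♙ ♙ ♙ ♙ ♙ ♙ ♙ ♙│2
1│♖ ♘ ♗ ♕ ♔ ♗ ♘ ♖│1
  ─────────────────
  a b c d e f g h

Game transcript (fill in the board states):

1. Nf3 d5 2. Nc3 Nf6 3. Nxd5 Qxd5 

  a b c d e f g h
  ─────────────────
8│♜ ♞ ♝ · ♚ ♝ · ♜│8
7│♟ ♟ ♟ · ♟ ♟ ♟ ♟│7
6│· · · · · ♞ · ·│6
5│· · · ♛ · · · ·│5
4│· · · · · · · ·│4
3│· · · · · ♘ · ·│3
2│♙ ♙ ♙ ♙ ♙ ♙ ♙ ♙│2
1│♖ · ♗ ♕ ♔ ♗ · ♖│1
  ─────────────────
  a b c d e f g h

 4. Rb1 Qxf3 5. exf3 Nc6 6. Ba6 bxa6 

  a b c d e f g h
  ─────────────────
8│♜ · ♝ · ♚ ♝ · ♜│8
7│♟ · ♟ · ♟ ♟ ♟ ♟│7
6│♟ · ♞ · · ♞ · ·│6
5│· · · · · · · ·│5
4│· · · · · · · ·│4
3│· · · · · ♙ · ·│3
2│♙ ♙ ♙ ♙ · ♙ ♙ ♙│2
1│· ♖ ♗ ♕ ♔ · · ♖│1
  ─────────────────
  a b c d e f g h

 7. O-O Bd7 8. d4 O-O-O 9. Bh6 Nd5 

  a b c d e f g h
  ─────────────────
8│· · ♚ ♜ · ♝ · ♜│8
7│♟ · ♟ ♝ ♟ ♟ ♟ ♟│7
6│♟ · ♞ · · · · ♗│6
5│· · · ♞ · · · ·│5
4│· · · ♙ · · · ·│4
3│· · · · · ♙ · ·│3
2│♙ ♙ ♙ · · ♙ ♙ ♙│2
1│· ♖ · ♕ · ♖ ♔ ·│1
  ─────────────────
  a b c d e f g h

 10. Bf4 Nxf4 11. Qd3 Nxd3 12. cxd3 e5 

  a b c d e f g h
  ─────────────────
8│· · ♚ ♜ · ♝ · ♜│8
7│♟ · ♟ ♝ · ♟ ♟ ♟│7
6│♟ · ♞ · · · · ·│6
5│· · · · ♟ · · ·│5
4│· · · ♙ · · · ·│4
3│· · · ♙ · ♙ · ·│3
2│♙ ♙ · · · ♙ ♙ ♙│2
1│· ♖ · · · ♖ ♔ ·│1
  ─────────────────
  a b c d e f g h

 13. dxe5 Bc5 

  a b c d e f g h
  ─────────────────
8│· · ♚ ♜ · · · ♜│8
7│♟ · ♟ ♝ · ♟ ♟ ♟│7
6│♟ · ♞ · · · · ·│6
5│· · ♝ · ♙ · · ·│5
4│· · · · · · · ·│4
3│· · · ♙ · ♙ · ·│3
2│♙ ♙ · · · ♙ ♙ ♙│2
1│· ♖ · · · ♖ ♔ ·│1
  ─────────────────
  a b c d e f g h


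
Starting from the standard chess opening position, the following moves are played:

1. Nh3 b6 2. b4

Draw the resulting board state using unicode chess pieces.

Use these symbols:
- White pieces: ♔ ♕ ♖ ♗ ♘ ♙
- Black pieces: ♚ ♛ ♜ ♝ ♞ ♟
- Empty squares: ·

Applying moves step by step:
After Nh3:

♜ ♞ ♝ ♛ ♚ ♝ ♞ ♜
♟ ♟ ♟ ♟ ♟ ♟ ♟ ♟
· · · · · · · ·
· · · · · · · ·
· · · · · · · ·
· · · · · · · ♘
♙ ♙ ♙ ♙ ♙ ♙ ♙ ♙
♖ ♘ ♗ ♕ ♔ ♗ · ♖


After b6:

♜ ♞ ♝ ♛ ♚ ♝ ♞ ♜
♟ · ♟ ♟ ♟ ♟ ♟ ♟
· ♟ · · · · · ·
· · · · · · · ·
· · · · · · · ·
· · · · · · · ♘
♙ ♙ ♙ ♙ ♙ ♙ ♙ ♙
♖ ♘ ♗ ♕ ♔ ♗ · ♖


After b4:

♜ ♞ ♝ ♛ ♚ ♝ ♞ ♜
♟ · ♟ ♟ ♟ ♟ ♟ ♟
· ♟ · · · · · ·
· · · · · · · ·
· ♙ · · · · · ·
· · · · · · · ♘
♙ · ♙ ♙ ♙ ♙ ♙ ♙
♖ ♘ ♗ ♕ ♔ ♗ · ♖



  a b c d e f g h
  ─────────────────
8│♜ ♞ ♝ ♛ ♚ ♝ ♞ ♜│8
7│♟ · ♟ ♟ ♟ ♟ ♟ ♟│7
6│· ♟ · · · · · ·│6
5│· · · · · · · ·│5
4│· ♙ · · · · · ·│4
3│· · · · · · · ♘│3
2│♙ · ♙ ♙ ♙ ♙ ♙ ♙│2
1│♖ ♘ ♗ ♕ ♔ ♗ · ♖│1
  ─────────────────
  a b c d e f g h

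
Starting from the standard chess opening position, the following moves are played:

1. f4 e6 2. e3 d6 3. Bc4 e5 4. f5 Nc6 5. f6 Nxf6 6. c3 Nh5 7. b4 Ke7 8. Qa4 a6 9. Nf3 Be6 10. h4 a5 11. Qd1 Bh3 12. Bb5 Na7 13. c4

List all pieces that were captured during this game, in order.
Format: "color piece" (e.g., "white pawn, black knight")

Tracking captures:
  Nxf6: captured white pawn

white pawn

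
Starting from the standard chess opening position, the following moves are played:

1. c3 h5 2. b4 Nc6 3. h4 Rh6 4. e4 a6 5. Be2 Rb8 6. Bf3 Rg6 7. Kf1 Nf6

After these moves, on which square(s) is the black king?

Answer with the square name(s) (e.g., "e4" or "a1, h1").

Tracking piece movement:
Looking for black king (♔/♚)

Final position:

  a b c d e f g h
  ─────────────────
8│· ♜ ♝ ♛ ♚ ♝ · ·│8
7│· ♟ ♟ ♟ ♟ ♟ ♟ ·│7
6│♟ · ♞ · · ♞ ♜ ·│6
5│· · · · · · · ♟│5
4│· ♙ · · ♙ · · ♙│4
3│· · ♙ · · ♗ · ·│3
2│♙ · · ♙ · ♙ ♙ ·│2
1│♖ ♘ ♗ ♕ · ♔ ♘ ♖│1
  ─────────────────
  a b c d e f g h


e8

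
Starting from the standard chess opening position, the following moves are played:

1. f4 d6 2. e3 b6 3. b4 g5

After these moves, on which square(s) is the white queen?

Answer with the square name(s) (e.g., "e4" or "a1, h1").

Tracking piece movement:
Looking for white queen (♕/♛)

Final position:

  a b c d e f g h
  ─────────────────
8│♜ ♞ ♝ ♛ ♚ ♝ ♞ ♜│8
7│♟ · ♟ · ♟ ♟ · ♟│7
6│· ♟ · ♟ · · · ·│6
5│· · · · · · ♟ ·│5
4│· ♙ · · · ♙ · ·│4
3│· · · · ♙ · · ·│3
2│♙ · ♙ ♙ · · ♙ ♙│2
1│♖ ♘ ♗ ♕ ♔ ♗ ♘ ♖│1
  ─────────────────
  a b c d e f g h


d1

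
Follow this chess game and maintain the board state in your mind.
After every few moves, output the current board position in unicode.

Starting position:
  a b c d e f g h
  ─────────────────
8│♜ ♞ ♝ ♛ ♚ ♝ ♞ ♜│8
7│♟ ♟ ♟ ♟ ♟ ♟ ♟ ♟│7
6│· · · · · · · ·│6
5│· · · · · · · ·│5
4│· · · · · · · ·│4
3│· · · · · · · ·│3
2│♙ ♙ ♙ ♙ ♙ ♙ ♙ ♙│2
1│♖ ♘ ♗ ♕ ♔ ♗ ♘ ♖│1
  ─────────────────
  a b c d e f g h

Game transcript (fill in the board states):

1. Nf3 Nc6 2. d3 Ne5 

  a b c d e f g h
  ─────────────────
8│♜ · ♝ ♛ ♚ ♝ ♞ ♜│8
7│♟ ♟ ♟ ♟ ♟ ♟ ♟ ♟│7
6│· · · · · · · ·│6
5│· · · · ♞ · · ·│5
4│· · · · · · · ·│4
3│· · · ♙ · ♘ · ·│3
2│♙ ♙ ♙ · ♙ ♙ ♙ ♙│2
1│♖ ♘ ♗ ♕ ♔ ♗ · ♖│1
  ─────────────────
  a b c d e f g h

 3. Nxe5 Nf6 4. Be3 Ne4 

  a b c d e f g h
  ─────────────────
8│♜ · ♝ ♛ ♚ ♝ · ♜│8
7│♟ ♟ ♟ ♟ ♟ ♟ ♟ ♟│7
6│· · · · · · · ·│6
5│· · · · ♘ · · ·│5
4│· · · · ♞ · · ·│4
3│· · · ♙ ♗ · · ·│3
2│♙ ♙ ♙ · ♙ ♙ ♙ ♙│2
1│♖ ♘ · ♕ ♔ ♗ · ♖│1
  ─────────────────
  a b c d e f g h

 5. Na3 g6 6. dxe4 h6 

  a b c d e f g h
  ─────────────────
8│♜ · ♝ ♛ ♚ ♝ · ♜│8
7│♟ ♟ ♟ ♟ ♟ ♟ · ·│7
6│· · · · · · ♟ ♟│6
5│· · · · ♘ · · ·│5
4│· · · · ♙ · · ·│4
3│♘ · · · ♗ · · ·│3
2│♙ ♙ ♙ · ♙ ♙ ♙ ♙│2
1│♖ · · ♕ ♔ ♗ · ♖│1
  ─────────────────
  a b c d e f g h

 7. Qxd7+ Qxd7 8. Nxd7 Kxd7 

  a b c d e f g h
  ─────────────────
8│♜ · ♝ · · ♝ · ♜│8
7│♟ ♟ ♟ ♚ ♟ ♟ · ·│7
6│· · · · · · ♟ ♟│6
5│· · · · · · · ·│5
4│· · · · ♙ · · ·│4
3│♘ · · · ♗ · · ·│3
2│♙ ♙ ♙ · ♙ ♙ ♙ ♙│2
1│♖ · · · ♔ ♗ · ♖│1
  ─────────────────
  a b c d e f g h



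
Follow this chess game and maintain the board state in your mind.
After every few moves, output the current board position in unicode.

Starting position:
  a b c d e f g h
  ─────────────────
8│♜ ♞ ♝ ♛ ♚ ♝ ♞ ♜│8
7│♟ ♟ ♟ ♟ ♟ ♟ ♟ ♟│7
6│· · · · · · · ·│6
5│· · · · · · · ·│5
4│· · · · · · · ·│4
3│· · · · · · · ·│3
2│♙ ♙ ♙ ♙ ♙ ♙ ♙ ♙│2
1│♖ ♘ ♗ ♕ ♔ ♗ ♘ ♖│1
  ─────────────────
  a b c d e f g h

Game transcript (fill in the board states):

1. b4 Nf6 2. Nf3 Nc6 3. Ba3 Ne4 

  a b c d e f g h
  ─────────────────
8│♜ · ♝ ♛ ♚ ♝ · ♜│8
7│♟ ♟ ♟ ♟ ♟ ♟ ♟ ♟│7
6│· · ♞ · · · · ·│6
5│· · · · · · · ·│5
4│· ♙ · · ♞ · · ·│4
3│♗ · · · · ♘ · ·│3
2│♙ · ♙ ♙ ♙ ♙ ♙ ♙│2
1│♖ ♘ · ♕ ♔ ♗ · ♖│1
  ─────────────────
  a b c d e f g h

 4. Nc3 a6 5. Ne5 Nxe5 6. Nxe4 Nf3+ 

  a b c d e f g h
  ─────────────────
8│♜ · ♝ ♛ ♚ ♝ · ♜│8
7│· ♟ ♟ ♟ ♟ ♟ ♟ ♟│7
6│♟ · · · · · · ·│6
5│· · · · · · · ·│5
4│· ♙ · · ♘ · · ·│4
3│♗ · · · · ♞ · ·│3
2│♙ · ♙ ♙ ♙ ♙ ♙ ♙│2
1│♖ · · ♕ ♔ ♗ · ♖│1
  ─────────────────
  a b c d e f g h

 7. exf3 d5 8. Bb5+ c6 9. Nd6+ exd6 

  a b c d e f g h
  ─────────────────
8│♜ · ♝ ♛ ♚ ♝ · ♜│8
7│· ♟ · · · ♟ ♟ ♟│7
6│♟ · ♟ ♟ · · · ·│6
5│· ♗ · ♟ · · · ·│5
4│· ♙ · · · · · ·│4
3│♗ · · · · ♙ · ·│3
2│♙ · ♙ ♙ · ♙ ♙ ♙│2
1│♖ · · ♕ ♔ · · ♖│1
  ─────────────────
  a b c d e f g h

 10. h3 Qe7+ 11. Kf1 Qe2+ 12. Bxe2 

  a b c d e f g h
  ─────────────────
8│♜ · ♝ · ♚ ♝ · ♜│8
7│· ♟ · · · ♟ ♟ ♟│7
6│♟ · ♟ ♟ · · · ·│6
5│· · · ♟ · · · ·│5
4│· ♙ · · · · · ·│4
3│♗ · · · · ♙ · ♙│3
2│♙ · ♙ ♙ ♗ ♙ ♙ ·│2
1│♖ · · ♕ · ♔ · ♖│1
  ─────────────────
  a b c d e f g h


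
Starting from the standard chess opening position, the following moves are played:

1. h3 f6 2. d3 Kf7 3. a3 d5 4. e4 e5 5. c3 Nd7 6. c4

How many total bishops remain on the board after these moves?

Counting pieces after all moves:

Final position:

  a b c d e f g h
  ─────────────────
8│♜ · ♝ ♛ · ♝ ♞ ♜│8
7│♟ ♟ ♟ ♞ · ♚ ♟ ♟│7
6│· · · · · ♟ · ·│6
5│· · · ♟ ♟ · · ·│5
4│· · ♙ · ♙ · · ·│4
3│♙ · · ♙ · · · ♙│3
2│· ♙ · · · ♙ ♙ ·│2
1│♖ ♘ ♗ ♕ ♔ ♗ ♘ ♖│1
  ─────────────────
  a b c d e f g h


4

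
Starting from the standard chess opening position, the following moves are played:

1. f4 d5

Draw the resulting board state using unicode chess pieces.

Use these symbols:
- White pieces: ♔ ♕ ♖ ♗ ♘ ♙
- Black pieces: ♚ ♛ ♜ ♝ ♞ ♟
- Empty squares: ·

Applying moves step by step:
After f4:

♜ ♞ ♝ ♛ ♚ ♝ ♞ ♜
♟ ♟ ♟ ♟ ♟ ♟ ♟ ♟
· · · · · · · ·
· · · · · · · ·
· · · · · ♙ · ·
· · · · · · · ·
♙ ♙ ♙ ♙ ♙ · ♙ ♙
♖ ♘ ♗ ♕ ♔ ♗ ♘ ♖


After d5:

♜ ♞ ♝ ♛ ♚ ♝ ♞ ♜
♟ ♟ ♟ · ♟ ♟ ♟ ♟
· · · · · · · ·
· · · ♟ · · · ·
· · · · · ♙ · ·
· · · · · · · ·
♙ ♙ ♙ ♙ ♙ · ♙ ♙
♖ ♘ ♗ ♕ ♔ ♗ ♘ ♖



  a b c d e f g h
  ─────────────────
8│♜ ♞ ♝ ♛ ♚ ♝ ♞ ♜│8
7│♟ ♟ ♟ · ♟ ♟ ♟ ♟│7
6│· · · · · · · ·│6
5│· · · ♟ · · · ·│5
4│· · · · · ♙ · ·│4
3│· · · · · · · ·│3
2│♙ ♙ ♙ ♙ ♙ · ♙ ♙│2
1│♖ ♘ ♗ ♕ ♔ ♗ ♘ ♖│1
  ─────────────────
  a b c d e f g h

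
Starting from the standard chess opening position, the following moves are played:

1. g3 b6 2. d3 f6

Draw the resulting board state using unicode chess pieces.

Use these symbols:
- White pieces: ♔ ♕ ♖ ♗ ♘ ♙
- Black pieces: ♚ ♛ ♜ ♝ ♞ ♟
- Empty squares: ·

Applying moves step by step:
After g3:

♜ ♞ ♝ ♛ ♚ ♝ ♞ ♜
♟ ♟ ♟ ♟ ♟ ♟ ♟ ♟
· · · · · · · ·
· · · · · · · ·
· · · · · · · ·
· · · · · · ♙ ·
♙ ♙ ♙ ♙ ♙ ♙ · ♙
♖ ♘ ♗ ♕ ♔ ♗ ♘ ♖


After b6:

♜ ♞ ♝ ♛ ♚ ♝ ♞ ♜
♟ · ♟ ♟ ♟ ♟ ♟ ♟
· ♟ · · · · · ·
· · · · · · · ·
· · · · · · · ·
· · · · · · ♙ ·
♙ ♙ ♙ ♙ ♙ ♙ · ♙
♖ ♘ ♗ ♕ ♔ ♗ ♘ ♖


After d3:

♜ ♞ ♝ ♛ ♚ ♝ ♞ ♜
♟ · ♟ ♟ ♟ ♟ ♟ ♟
· ♟ · · · · · ·
· · · · · · · ·
· · · · · · · ·
· · · ♙ · · ♙ ·
♙ ♙ ♙ · ♙ ♙ · ♙
♖ ♘ ♗ ♕ ♔ ♗ ♘ ♖


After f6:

♜ ♞ ♝ ♛ ♚ ♝ ♞ ♜
♟ · ♟ ♟ ♟ · ♟ ♟
· ♟ · · · ♟ · ·
· · · · · · · ·
· · · · · · · ·
· · · ♙ · · ♙ ·
♙ ♙ ♙ · ♙ ♙ · ♙
♖ ♘ ♗ ♕ ♔ ♗ ♘ ♖



  a b c d e f g h
  ─────────────────
8│♜ ♞ ♝ ♛ ♚ ♝ ♞ ♜│8
7│♟ · ♟ ♟ ♟ · ♟ ♟│7
6│· ♟ · · · ♟ · ·│6
5│· · · · · · · ·│5
4│· · · · · · · ·│4
3│· · · ♙ · · ♙ ·│3
2│♙ ♙ ♙ · ♙ ♙ · ♙│2
1│♖ ♘ ♗ ♕ ♔ ♗ ♘ ♖│1
  ─────────────────
  a b c d e f g h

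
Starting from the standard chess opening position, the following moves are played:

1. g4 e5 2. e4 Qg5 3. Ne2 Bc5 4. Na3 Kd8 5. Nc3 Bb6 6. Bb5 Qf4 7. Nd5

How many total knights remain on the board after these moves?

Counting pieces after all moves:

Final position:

  a b c d e f g h
  ─────────────────
8│♜ ♞ ♝ ♚ · · ♞ ♜│8
7│♟ ♟ ♟ ♟ · ♟ ♟ ♟│7
6│· ♝ · · · · · ·│6
5│· ♗ · ♘ ♟ · · ·│5
4│· · · · ♙ ♛ ♙ ·│4
3│♘ · · · · · · ·│3
2│♙ ♙ ♙ ♙ · ♙ · ♙│2
1│♖ · ♗ ♕ ♔ · · ♖│1
  ─────────────────
  a b c d e f g h


4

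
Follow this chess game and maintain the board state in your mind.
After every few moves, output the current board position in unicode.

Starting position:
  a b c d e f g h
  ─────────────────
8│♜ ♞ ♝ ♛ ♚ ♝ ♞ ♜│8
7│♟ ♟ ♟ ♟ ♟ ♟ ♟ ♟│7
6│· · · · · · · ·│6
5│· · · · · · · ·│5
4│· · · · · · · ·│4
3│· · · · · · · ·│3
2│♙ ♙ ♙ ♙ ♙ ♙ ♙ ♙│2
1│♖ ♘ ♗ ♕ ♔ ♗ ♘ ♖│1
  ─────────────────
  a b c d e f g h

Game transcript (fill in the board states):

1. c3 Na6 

  a b c d e f g h
  ─────────────────
8│♜ · ♝ ♛ ♚ ♝ ♞ ♜│8
7│♟ ♟ ♟ ♟ ♟ ♟ ♟ ♟│7
6│♞ · · · · · · ·│6
5│· · · · · · · ·│5
4│· · · · · · · ·│4
3│· · ♙ · · · · ·│3
2│♙ ♙ · ♙ ♙ ♙ ♙ ♙│2
1│♖ ♘ ♗ ♕ ♔ ♗ ♘ ♖│1
  ─────────────────
  a b c d e f g h

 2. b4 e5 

  a b c d e f g h
  ─────────────────
8│♜ · ♝ ♛ ♚ ♝ ♞ ♜│8
7│♟ ♟ ♟ ♟ · ♟ ♟ ♟│7
6│♞ · · · · · · ·│6
5│· · · · ♟ · · ·│5
4│· ♙ · · · · · ·│4
3│· · ♙ · · · · ·│3
2│♙ · · ♙ ♙ ♙ ♙ ♙│2
1│♖ ♘ ♗ ♕ ♔ ♗ ♘ ♖│1
  ─────────────────
  a b c d e f g h

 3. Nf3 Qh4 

  a b c d e f g h
  ─────────────────
8│♜ · ♝ · ♚ ♝ ♞ ♜│8
7│♟ ♟ ♟ ♟ · ♟ ♟ ♟│7
6│♞ · · · · · · ·│6
5│· · · · ♟ · · ·│5
4│· ♙ · · · · · ♛│4
3│· · ♙ · · ♘ · ·│3
2│♙ · · ♙ ♙ ♙ ♙ ♙│2
1│♖ ♘ ♗ ♕ ♔ ♗ · ♖│1
  ─────────────────
  a b c d e f g h

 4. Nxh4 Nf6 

  a b c d e f g h
  ─────────────────
8│♜ · ♝ · ♚ ♝ · ♜│8
7│♟ ♟ ♟ ♟ · ♟ ♟ ♟│7
6│♞ · · · · ♞ · ·│6
5│· · · · ♟ · · ·│5
4│· ♙ · · · · · ♘│4
3│· · ♙ · · · · ·│3
2│♙ · · ♙ ♙ ♙ ♙ ♙│2
1│♖ ♘ ♗ ♕ ♔ ♗ · ♖│1
  ─────────────────
  a b c d e f g h

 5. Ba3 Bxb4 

  a b c d e f g h
  ─────────────────
8│♜ · ♝ · ♚ · · ♜│8
7│♟ ♟ ♟ ♟ · ♟ ♟ ♟│7
6│♞ · · · · ♞ · ·│6
5│· · · · ♟ · · ·│5
4│· ♝ · · · · · ♘│4
3│♗ · ♙ · · · · ·│3
2│♙ · · ♙ ♙ ♙ ♙ ♙│2
1│♖ ♘ · ♕ ♔ ♗ · ♖│1
  ─────────────────
  a b c d e f g h



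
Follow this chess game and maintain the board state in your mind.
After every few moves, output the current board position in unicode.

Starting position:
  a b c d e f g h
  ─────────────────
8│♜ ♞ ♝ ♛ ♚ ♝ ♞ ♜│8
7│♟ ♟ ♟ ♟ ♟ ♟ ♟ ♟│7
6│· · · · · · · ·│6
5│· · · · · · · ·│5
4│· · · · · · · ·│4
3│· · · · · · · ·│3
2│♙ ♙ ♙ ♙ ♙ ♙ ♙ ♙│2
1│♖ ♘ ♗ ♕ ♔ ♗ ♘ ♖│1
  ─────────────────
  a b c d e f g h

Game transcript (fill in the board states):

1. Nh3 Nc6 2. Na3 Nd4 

  a b c d e f g h
  ─────────────────
8│♜ · ♝ ♛ ♚ ♝ ♞ ♜│8
7│♟ ♟ ♟ ♟ ♟ ♟ ♟ ♟│7
6│· · · · · · · ·│6
5│· · · · · · · ·│5
4│· · · ♞ · · · ·│4
3│♘ · · · · · · ♘│3
2│♙ ♙ ♙ ♙ ♙ ♙ ♙ ♙│2
1│♖ · ♗ ♕ ♔ ♗ · ♖│1
  ─────────────────
  a b c d e f g h

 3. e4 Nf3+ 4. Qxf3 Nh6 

  a b c d e f g h
  ─────────────────
8│♜ · ♝ ♛ ♚ ♝ · ♜│8
7│♟ ♟ ♟ ♟ ♟ ♟ ♟ ♟│7
6│· · · · · · · ♞│6
5│· · · · · · · ·│5
4│· · · · ♙ · · ·│4
3│♘ · · · · ♕ · ♘│3
2│♙ ♙ ♙ ♙ · ♙ ♙ ♙│2
1│♖ · ♗ · ♔ ♗ · ♖│1
  ─────────────────
  a b c d e f g h

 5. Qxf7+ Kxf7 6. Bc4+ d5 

  a b c d e f g h
  ─────────────────
8│♜ · ♝ ♛ · ♝ · ♜│8
7│♟ ♟ ♟ · ♟ ♚ ♟ ♟│7
6│· · · · · · · ♞│6
5│· · · ♟ · · · ·│5
4│· · ♗ · ♙ · · ·│4
3│♘ · · · · · · ♘│3
2│♙ ♙ ♙ ♙ · ♙ ♙ ♙│2
1│♖ · ♗ · ♔ · · ♖│1
  ─────────────────
  a b c d e f g h

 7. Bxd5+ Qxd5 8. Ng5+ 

  a b c d e f g h
  ─────────────────
8│♜ · ♝ · · ♝ · ♜│8
7│♟ ♟ ♟ · ♟ ♚ ♟ ♟│7
6│· · · · · · · ♞│6
5│· · · ♛ · · ♘ ·│5
4│· · · · ♙ · · ·│4
3│♘ · · · · · · ·│3
2│♙ ♙ ♙ ♙ · ♙ ♙ ♙│2
1│♖ · ♗ · ♔ · · ♖│1
  ─────────────────
  a b c d e f g h


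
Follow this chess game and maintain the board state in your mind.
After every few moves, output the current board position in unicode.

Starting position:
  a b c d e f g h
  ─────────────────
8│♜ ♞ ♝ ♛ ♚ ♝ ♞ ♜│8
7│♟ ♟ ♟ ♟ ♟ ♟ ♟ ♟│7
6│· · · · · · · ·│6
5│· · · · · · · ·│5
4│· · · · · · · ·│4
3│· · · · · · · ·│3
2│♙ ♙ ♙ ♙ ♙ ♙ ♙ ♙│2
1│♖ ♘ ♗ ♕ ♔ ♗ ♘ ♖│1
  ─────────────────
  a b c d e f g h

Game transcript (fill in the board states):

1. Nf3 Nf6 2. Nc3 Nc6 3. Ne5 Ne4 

  a b c d e f g h
  ─────────────────
8│♜ · ♝ ♛ ♚ ♝ · ♜│8
7│♟ ♟ ♟ ♟ ♟ ♟ ♟ ♟│7
6│· · ♞ · · · · ·│6
5│· · · · ♘ · · ·│5
4│· · · · ♞ · · ·│4
3│· · ♘ · · · · ·│3
2│♙ ♙ ♙ ♙ ♙ ♙ ♙ ♙│2
1│♖ · ♗ ♕ ♔ ♗ · ♖│1
  ─────────────────
  a b c d e f g h

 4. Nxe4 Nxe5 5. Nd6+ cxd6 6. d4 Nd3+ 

  a b c d e f g h
  ─────────────────
8│♜ · ♝ ♛ ♚ ♝ · ♜│8
7│♟ ♟ · ♟ ♟ ♟ ♟ ♟│7
6│· · · ♟ · · · ·│6
5│· · · · · · · ·│5
4│· · · ♙ · · · ·│4
3│· · · ♞ · · · ·│3
2│♙ ♙ ♙ · ♙ ♙ ♙ ♙│2
1│♖ · ♗ ♕ ♔ ♗ · ♖│1
  ─────────────────
  a b c d e f g h

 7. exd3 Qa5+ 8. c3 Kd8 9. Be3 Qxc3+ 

  a b c d e f g h
  ─────────────────
8│♜ · ♝ ♚ · ♝ · ♜│8
7│♟ ♟ · ♟ ♟ ♟ ♟ ♟│7
6│· · · ♟ · · · ·│6
5│· · · · · · · ·│5
4│· · · ♙ · · · ·│4
3│· · ♛ ♙ ♗ · · ·│3
2│♙ ♙ · · · ♙ ♙ ♙│2
1│♖ · · ♕ ♔ ♗ · ♖│1
  ─────────────────
  a b c d e f g h

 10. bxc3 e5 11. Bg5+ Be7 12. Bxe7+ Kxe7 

  a b c d e f g h
  ─────────────────
8│♜ · ♝ · · · · ♜│8
7│♟ ♟ · ♟ ♚ ♟ ♟ ♟│7
6│· · · ♟ · · · ·│6
5│· · · · ♟ · · ·│5
4│· · · ♙ · · · ·│4
3│· · ♙ ♙ · · · ·│3
2│♙ · · · · ♙ ♙ ♙│2
1│♖ · · ♕ ♔ ♗ · ♖│1
  ─────────────────
  a b c d e f g h

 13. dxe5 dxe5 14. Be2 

  a b c d e f g h
  ─────────────────
8│♜ · ♝ · · · · ♜│8
7│♟ ♟ · ♟ ♚ ♟ ♟ ♟│7
6│· · · · · · · ·│6
5│· · · · ♟ · · ·│5
4│· · · · · · · ·│4
3│· · ♙ ♙ · · · ·│3
2│♙ · · · ♗ ♙ ♙ ♙│2
1│♖ · · ♕ ♔ · · ♖│1
  ─────────────────
  a b c d e f g h


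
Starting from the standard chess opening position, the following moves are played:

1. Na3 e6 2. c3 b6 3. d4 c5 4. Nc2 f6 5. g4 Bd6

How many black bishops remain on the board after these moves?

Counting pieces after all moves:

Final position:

  a b c d e f g h
  ─────────────────
8│♜ ♞ ♝ ♛ ♚ · ♞ ♜│8
7│♟ · · ♟ · · ♟ ♟│7
6│· ♟ · ♝ ♟ ♟ · ·│6
5│· · ♟ · · · · ·│5
4│· · · ♙ · · ♙ ·│4
3│· · ♙ · · · · ·│3
2│♙ ♙ ♘ · ♙ ♙ · ♙│2
1│♖ · ♗ ♕ ♔ ♗ ♘ ♖│1
  ─────────────────
  a b c d e f g h


2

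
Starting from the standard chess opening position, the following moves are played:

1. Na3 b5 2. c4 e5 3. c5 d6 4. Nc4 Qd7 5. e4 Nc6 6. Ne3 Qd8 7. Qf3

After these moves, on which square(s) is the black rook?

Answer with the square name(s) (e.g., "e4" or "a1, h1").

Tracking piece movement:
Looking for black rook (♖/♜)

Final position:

  a b c d e f g h
  ─────────────────
8│♜ · ♝ ♛ ♚ ♝ ♞ ♜│8
7│♟ · ♟ · · ♟ ♟ ♟│7
6│· · ♞ ♟ · · · ·│6
5│· ♟ ♙ · ♟ · · ·│5
4│· · · · ♙ · · ·│4
3│· · · · ♘ ♕ · ·│3
2│♙ ♙ · ♙ · ♙ ♙ ♙│2
1│♖ · ♗ · ♔ ♗ ♘ ♖│1
  ─────────────────
  a b c d e f g h


a8, h8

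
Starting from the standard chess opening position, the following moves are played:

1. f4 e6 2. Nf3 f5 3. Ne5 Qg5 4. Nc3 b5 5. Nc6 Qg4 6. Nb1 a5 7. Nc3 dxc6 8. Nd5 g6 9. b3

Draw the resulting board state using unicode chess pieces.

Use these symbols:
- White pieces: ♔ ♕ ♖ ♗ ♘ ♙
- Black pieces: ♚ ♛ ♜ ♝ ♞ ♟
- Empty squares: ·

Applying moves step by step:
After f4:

♜ ♞ ♝ ♛ ♚ ♝ ♞ ♜
♟ ♟ ♟ ♟ ♟ ♟ ♟ ♟
· · · · · · · ·
· · · · · · · ·
· · · · · ♙ · ·
· · · · · · · ·
♙ ♙ ♙ ♙ ♙ · ♙ ♙
♖ ♘ ♗ ♕ ♔ ♗ ♘ ♖


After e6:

♜ ♞ ♝ ♛ ♚ ♝ ♞ ♜
♟ ♟ ♟ ♟ · ♟ ♟ ♟
· · · · ♟ · · ·
· · · · · · · ·
· · · · · ♙ · ·
· · · · · · · ·
♙ ♙ ♙ ♙ ♙ · ♙ ♙
♖ ♘ ♗ ♕ ♔ ♗ ♘ ♖


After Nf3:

♜ ♞ ♝ ♛ ♚ ♝ ♞ ♜
♟ ♟ ♟ ♟ · ♟ ♟ ♟
· · · · ♟ · · ·
· · · · · · · ·
· · · · · ♙ · ·
· · · · · ♘ · ·
♙ ♙ ♙ ♙ ♙ · ♙ ♙
♖ ♘ ♗ ♕ ♔ ♗ · ♖


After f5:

♜ ♞ ♝ ♛ ♚ ♝ ♞ ♜
♟ ♟ ♟ ♟ · · ♟ ♟
· · · · ♟ · · ·
· · · · · ♟ · ·
· · · · · ♙ · ·
· · · · · ♘ · ·
♙ ♙ ♙ ♙ ♙ · ♙ ♙
♖ ♘ ♗ ♕ ♔ ♗ · ♖


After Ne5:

♜ ♞ ♝ ♛ ♚ ♝ ♞ ♜
♟ ♟ ♟ ♟ · · ♟ ♟
· · · · ♟ · · ·
· · · · ♘ ♟ · ·
· · · · · ♙ · ·
· · · · · · · ·
♙ ♙ ♙ ♙ ♙ · ♙ ♙
♖ ♘ ♗ ♕ ♔ ♗ · ♖


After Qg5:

♜ ♞ ♝ · ♚ ♝ ♞ ♜
♟ ♟ ♟ ♟ · · ♟ ♟
· · · · ♟ · · ·
· · · · ♘ ♟ ♛ ·
· · · · · ♙ · ·
· · · · · · · ·
♙ ♙ ♙ ♙ ♙ · ♙ ♙
♖ ♘ ♗ ♕ ♔ ♗ · ♖


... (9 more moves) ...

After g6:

♜ ♞ ♝ · ♚ ♝ ♞ ♜
· · ♟ · · · · ♟
· · ♟ · ♟ · ♟ ·
♟ ♟ · ♘ · ♟ · ·
· · · · · ♙ ♛ ·
· · · · · · · ·
♙ ♙ ♙ ♙ ♙ · ♙ ♙
♖ · ♗ ♕ ♔ ♗ · ♖


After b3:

♜ ♞ ♝ · ♚ ♝ ♞ ♜
· · ♟ · · · · ♟
· · ♟ · ♟ · ♟ ·
♟ ♟ · ♘ · ♟ · ·
· · · · · ♙ ♛ ·
· ♙ · · · · · ·
♙ · ♙ ♙ ♙ · ♙ ♙
♖ · ♗ ♕ ♔ ♗ · ♖



  a b c d e f g h
  ─────────────────
8│♜ ♞ ♝ · ♚ ♝ ♞ ♜│8
7│· · ♟ · · · · ♟│7
6│· · ♟ · ♟ · ♟ ·│6
5│♟ ♟ · ♘ · ♟ · ·│5
4│· · · · · ♙ ♛ ·│4
3│· ♙ · · · · · ·│3
2│♙ · ♙ ♙ ♙ · ♙ ♙│2
1│♖ · ♗ ♕ ♔ ♗ · ♖│1
  ─────────────────
  a b c d e f g h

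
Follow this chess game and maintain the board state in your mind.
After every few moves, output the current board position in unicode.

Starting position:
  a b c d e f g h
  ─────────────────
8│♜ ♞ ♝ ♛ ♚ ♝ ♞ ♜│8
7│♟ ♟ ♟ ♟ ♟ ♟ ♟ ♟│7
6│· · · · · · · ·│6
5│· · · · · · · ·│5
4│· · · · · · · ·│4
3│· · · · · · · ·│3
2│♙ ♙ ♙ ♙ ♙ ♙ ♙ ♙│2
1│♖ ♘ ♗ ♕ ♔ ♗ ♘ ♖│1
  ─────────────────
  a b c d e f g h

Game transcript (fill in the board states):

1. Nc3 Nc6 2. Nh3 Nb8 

  a b c d e f g h
  ─────────────────
8│♜ ♞ ♝ ♛ ♚ ♝ ♞ ♜│8
7│♟ ♟ ♟ ♟ ♟ ♟ ♟ ♟│7
6│· · · · · · · ·│6
5│· · · · · · · ·│5
4│· · · · · · · ·│4
3│· · ♘ · · · · ♘│3
2│♙ ♙ ♙ ♙ ♙ ♙ ♙ ♙│2
1│♖ · ♗ ♕ ♔ ♗ · ♖│1
  ─────────────────
  a b c d e f g h

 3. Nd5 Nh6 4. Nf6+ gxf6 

  a b c d e f g h
  ─────────────────
8│♜ ♞ ♝ ♛ ♚ ♝ · ♜│8
7│♟ ♟ ♟ ♟ ♟ ♟ · ♟│7
6│· · · · · ♟ · ♞│6
5│· · · · · · · ·│5
4│· · · · · · · ·│4
3│· · · · · · · ♘│3
2│♙ ♙ ♙ ♙ ♙ ♙ ♙ ♙│2
1│♖ · ♗ ♕ ♔ ♗ · ♖│1
  ─────────────────
  a b c d e f g h

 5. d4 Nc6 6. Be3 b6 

  a b c d e f g h
  ─────────────────
8│♜ · ♝ ♛ ♚ ♝ · ♜│8
7│♟ · ♟ ♟ ♟ ♟ · ♟│7
6│· ♟ ♞ · · ♟ · ♞│6
5│· · · · · · · ·│5
4│· · · ♙ · · · ·│4
3│· · · · ♗ · · ♘│3
2│♙ ♙ ♙ · ♙ ♙ ♙ ♙│2
1│♖ · · ♕ ♔ ♗ · ♖│1
  ─────────────────
  a b c d e f g h

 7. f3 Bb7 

  a b c d e f g h
  ─────────────────
8│♜ · · ♛ ♚ ♝ · ♜│8
7│♟ ♝ ♟ ♟ ♟ ♟ · ♟│7
6│· ♟ ♞ · · ♟ · ♞│6
5│· · · · · · · ·│5
4│· · · ♙ · · · ·│4
3│· · · · ♗ ♙ · ♘│3
2│♙ ♙ ♙ · ♙ · ♙ ♙│2
1│♖ · · ♕ ♔ ♗ · ♖│1
  ─────────────────
  a b c d e f g h


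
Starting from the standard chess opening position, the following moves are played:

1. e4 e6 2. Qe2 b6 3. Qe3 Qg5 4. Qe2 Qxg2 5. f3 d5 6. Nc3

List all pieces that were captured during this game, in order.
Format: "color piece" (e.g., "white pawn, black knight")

Tracking captures:
  Qxg2: captured white pawn

white pawn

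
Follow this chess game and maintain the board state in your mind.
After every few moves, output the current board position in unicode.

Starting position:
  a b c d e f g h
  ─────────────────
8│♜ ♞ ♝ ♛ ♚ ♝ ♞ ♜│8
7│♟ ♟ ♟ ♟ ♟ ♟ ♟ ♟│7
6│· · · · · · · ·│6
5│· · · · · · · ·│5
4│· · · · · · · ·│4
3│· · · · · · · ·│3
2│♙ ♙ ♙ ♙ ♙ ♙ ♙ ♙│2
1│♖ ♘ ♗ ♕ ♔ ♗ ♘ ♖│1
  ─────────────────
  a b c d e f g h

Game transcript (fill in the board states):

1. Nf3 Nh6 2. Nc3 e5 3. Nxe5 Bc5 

  a b c d e f g h
  ─────────────────
8│♜ ♞ ♝ ♛ ♚ · · ♜│8
7│♟ ♟ ♟ ♟ · ♟ ♟ ♟│7
6│· · · · · · · ♞│6
5│· · ♝ · ♘ · · ·│5
4│· · · · · · · ·│4
3│· · ♘ · · · · ·│3
2│♙ ♙ ♙ ♙ ♙ ♙ ♙ ♙│2
1│♖ · ♗ ♕ ♔ ♗ · ♖│1
  ─────────────────
  a b c d e f g h

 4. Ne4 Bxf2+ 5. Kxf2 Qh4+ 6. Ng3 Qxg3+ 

  a b c d e f g h
  ─────────────────
8│♜ ♞ ♝ · ♚ · · ♜│8
7│♟ ♟ ♟ ♟ · ♟ ♟ ♟│7
6│· · · · · · · ♞│6
5│· · · · ♘ · · ·│5
4│· · · · · · · ·│4
3│· · · · · · ♛ ·│3
2│♙ ♙ ♙ ♙ ♙ ♔ ♙ ♙│2
1│♖ · ♗ ♕ · ♗ · ♖│1
  ─────────────────
  a b c d e f g h

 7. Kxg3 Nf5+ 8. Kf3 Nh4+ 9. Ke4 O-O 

  a b c d e f g h
  ─────────────────
8│♜ ♞ ♝ · · ♜ ♚ ·│8
7│♟ ♟ ♟ ♟ · ♟ ♟ ♟│7
6│· · · · · · · ·│6
5│· · · · ♘ · · ·│5
4│· · · · ♔ · · ♞│4
3│· · · · · · · ·│3
2│♙ ♙ ♙ ♙ ♙ · ♙ ♙│2
1│♖ · ♗ ♕ · ♗ · ♖│1
  ─────────────────
  a b c d e f g h

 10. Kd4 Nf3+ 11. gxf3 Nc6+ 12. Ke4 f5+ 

  a b c d e f g h
  ─────────────────
8│♜ · ♝ · · ♜ ♚ ·│8
7│♟ ♟ ♟ ♟ · · ♟ ♟│7
6│· · ♞ · · · · ·│6
5│· · · · ♘ ♟ · ·│5
4│· · · · ♔ · · ·│4
3│· · · · · ♙ · ·│3
2│♙ ♙ ♙ ♙ ♙ · · ♙│2
1│♖ · ♗ ♕ · ♗ · ♖│1
  ─────────────────
  a b c d e f g h

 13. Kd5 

  a b c d e f g h
  ─────────────────
8│♜ · ♝ · · ♜ ♚ ·│8
7│♟ ♟ ♟ ♟ · · ♟ ♟│7
6│· · ♞ · · · · ·│6
5│· · · ♔ ♘ ♟ · ·│5
4│· · · · · · · ·│4
3│· · · · · ♙ · ·│3
2│♙ ♙ ♙ ♙ ♙ · · ♙│2
1│♖ · ♗ ♕ · ♗ · ♖│1
  ─────────────────
  a b c d e f g h


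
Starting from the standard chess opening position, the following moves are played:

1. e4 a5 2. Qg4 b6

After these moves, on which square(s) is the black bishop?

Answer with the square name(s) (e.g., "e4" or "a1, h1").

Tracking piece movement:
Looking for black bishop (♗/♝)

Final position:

  a b c d e f g h
  ─────────────────
8│♜ ♞ ♝ ♛ ♚ ♝ ♞ ♜│8
7│· · ♟ ♟ ♟ ♟ ♟ ♟│7
6│· ♟ · · · · · ·│6
5│♟ · · · · · · ·│5
4│· · · · ♙ · ♕ ·│4
3│· · · · · · · ·│3
2│♙ ♙ ♙ ♙ · ♙ ♙ ♙│2
1│♖ ♘ ♗ · ♔ ♗ ♘ ♖│1
  ─────────────────
  a b c d e f g h


c8, f8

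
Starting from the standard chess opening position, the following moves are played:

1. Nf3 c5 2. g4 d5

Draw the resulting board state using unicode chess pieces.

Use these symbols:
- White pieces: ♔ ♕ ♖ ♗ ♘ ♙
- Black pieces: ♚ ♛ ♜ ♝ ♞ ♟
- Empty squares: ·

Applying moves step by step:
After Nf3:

♜ ♞ ♝ ♛ ♚ ♝ ♞ ♜
♟ ♟ ♟ ♟ ♟ ♟ ♟ ♟
· · · · · · · ·
· · · · · · · ·
· · · · · · · ·
· · · · · ♘ · ·
♙ ♙ ♙ ♙ ♙ ♙ ♙ ♙
♖ ♘ ♗ ♕ ♔ ♗ · ♖


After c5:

♜ ♞ ♝ ♛ ♚ ♝ ♞ ♜
♟ ♟ · ♟ ♟ ♟ ♟ ♟
· · · · · · · ·
· · ♟ · · · · ·
· · · · · · · ·
· · · · · ♘ · ·
♙ ♙ ♙ ♙ ♙ ♙ ♙ ♙
♖ ♘ ♗ ♕ ♔ ♗ · ♖


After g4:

♜ ♞ ♝ ♛ ♚ ♝ ♞ ♜
♟ ♟ · ♟ ♟ ♟ ♟ ♟
· · · · · · · ·
· · ♟ · · · · ·
· · · · · · ♙ ·
· · · · · ♘ · ·
♙ ♙ ♙ ♙ ♙ ♙ · ♙
♖ ♘ ♗ ♕ ♔ ♗ · ♖


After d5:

♜ ♞ ♝ ♛ ♚ ♝ ♞ ♜
♟ ♟ · · ♟ ♟ ♟ ♟
· · · · · · · ·
· · ♟ ♟ · · · ·
· · · · · · ♙ ·
· · · · · ♘ · ·
♙ ♙ ♙ ♙ ♙ ♙ · ♙
♖ ♘ ♗ ♕ ♔ ♗ · ♖



  a b c d e f g h
  ─────────────────
8│♜ ♞ ♝ ♛ ♚ ♝ ♞ ♜│8
7│♟ ♟ · · ♟ ♟ ♟ ♟│7
6│· · · · · · · ·│6
5│· · ♟ ♟ · · · ·│5
4│· · · · · · ♙ ·│4
3│· · · · · ♘ · ·│3
2│♙ ♙ ♙ ♙ ♙ ♙ · ♙│2
1│♖ ♘ ♗ ♕ ♔ ♗ · ♖│1
  ─────────────────
  a b c d e f g h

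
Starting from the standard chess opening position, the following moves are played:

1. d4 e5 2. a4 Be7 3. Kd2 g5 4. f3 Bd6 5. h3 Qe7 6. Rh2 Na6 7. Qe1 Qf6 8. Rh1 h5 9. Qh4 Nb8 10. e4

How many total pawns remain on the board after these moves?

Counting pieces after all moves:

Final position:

  a b c d e f g h
  ─────────────────
8│♜ ♞ ♝ · ♚ · ♞ ♜│8
7│♟ ♟ ♟ ♟ · ♟ · ·│7
6│· · · ♝ · ♛ · ·│6
5│· · · · ♟ · ♟ ♟│5
4│♙ · · ♙ ♙ · · ♕│4
3│· · · · · ♙ · ♙│3
2│· ♙ ♙ ♔ · · ♙ ·│2
1│♖ ♘ ♗ · · ♗ ♘ ♖│1
  ─────────────────
  a b c d e f g h


16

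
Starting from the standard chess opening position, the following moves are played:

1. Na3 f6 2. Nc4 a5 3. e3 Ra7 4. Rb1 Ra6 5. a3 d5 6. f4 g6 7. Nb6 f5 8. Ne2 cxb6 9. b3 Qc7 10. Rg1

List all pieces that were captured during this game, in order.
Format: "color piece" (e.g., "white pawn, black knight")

Tracking captures:
  cxb6: captured white knight

white knight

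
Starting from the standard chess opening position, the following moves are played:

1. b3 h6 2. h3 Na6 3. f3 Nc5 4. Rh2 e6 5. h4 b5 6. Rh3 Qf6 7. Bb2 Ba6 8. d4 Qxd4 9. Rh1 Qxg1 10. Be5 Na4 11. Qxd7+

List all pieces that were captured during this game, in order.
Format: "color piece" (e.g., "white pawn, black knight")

Tracking captures:
  Qxd4: captured white pawn
  Qxg1: captured white knight
  Qxd7+: captured black pawn

white pawn, white knight, black pawn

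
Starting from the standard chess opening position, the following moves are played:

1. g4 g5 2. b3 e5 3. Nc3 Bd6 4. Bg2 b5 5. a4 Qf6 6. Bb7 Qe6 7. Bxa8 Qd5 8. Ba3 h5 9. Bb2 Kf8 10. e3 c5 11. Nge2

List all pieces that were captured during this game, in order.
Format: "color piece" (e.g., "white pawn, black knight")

Tracking captures:
  Bxa8: captured black rook

black rook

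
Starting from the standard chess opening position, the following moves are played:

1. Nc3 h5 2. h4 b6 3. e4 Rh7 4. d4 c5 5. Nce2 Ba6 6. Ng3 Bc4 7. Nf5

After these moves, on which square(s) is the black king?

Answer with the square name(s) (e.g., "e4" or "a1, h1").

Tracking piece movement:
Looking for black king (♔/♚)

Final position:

  a b c d e f g h
  ─────────────────
8│♜ ♞ · ♛ ♚ ♝ ♞ ·│8
7│♟ · · ♟ ♟ ♟ ♟ ♜│7
6│· ♟ · · · · · ·│6
5│· · ♟ · · ♘ · ♟│5
4│· · ♝ ♙ ♙ · · ♙│4
3│· · · · · · · ·│3
2│♙ ♙ ♙ · · ♙ ♙ ·│2
1│♖ · ♗ ♕ ♔ ♗ ♘ ♖│1
  ─────────────────
  a b c d e f g h


e8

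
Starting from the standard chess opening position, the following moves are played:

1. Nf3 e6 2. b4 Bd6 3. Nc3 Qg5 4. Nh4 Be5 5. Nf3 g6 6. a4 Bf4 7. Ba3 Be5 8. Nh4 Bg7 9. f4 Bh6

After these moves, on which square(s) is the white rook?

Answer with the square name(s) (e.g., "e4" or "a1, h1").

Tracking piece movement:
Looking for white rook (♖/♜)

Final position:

  a b c d e f g h
  ─────────────────
8│♜ ♞ ♝ · ♚ · ♞ ♜│8
7│♟ ♟ ♟ ♟ · ♟ · ♟│7
6│· · · · ♟ · ♟ ♝│6
5│· · · · · · ♛ ·│5
4│♙ ♙ · · · ♙ · ♘│4
3│♗ · ♘ · · · · ·│3
2│· · ♙ ♙ ♙ · ♙ ♙│2
1│♖ · · ♕ ♔ ♗ · ♖│1
  ─────────────────
  a b c d e f g h


a1, h1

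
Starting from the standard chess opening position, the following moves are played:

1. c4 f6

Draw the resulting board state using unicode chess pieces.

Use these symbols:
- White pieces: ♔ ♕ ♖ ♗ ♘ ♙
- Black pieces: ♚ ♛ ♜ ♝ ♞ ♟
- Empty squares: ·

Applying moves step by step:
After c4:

♜ ♞ ♝ ♛ ♚ ♝ ♞ ♜
♟ ♟ ♟ ♟ ♟ ♟ ♟ ♟
· · · · · · · ·
· · · · · · · ·
· · ♙ · · · · ·
· · · · · · · ·
♙ ♙ · ♙ ♙ ♙ ♙ ♙
♖ ♘ ♗ ♕ ♔ ♗ ♘ ♖


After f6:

♜ ♞ ♝ ♛ ♚ ♝ ♞ ♜
♟ ♟ ♟ ♟ ♟ · ♟ ♟
· · · · · ♟ · ·
· · · · · · · ·
· · ♙ · · · · ·
· · · · · · · ·
♙ ♙ · ♙ ♙ ♙ ♙ ♙
♖ ♘ ♗ ♕ ♔ ♗ ♘ ♖



  a b c d e f g h
  ─────────────────
8│♜ ♞ ♝ ♛ ♚ ♝ ♞ ♜│8
7│♟ ♟ ♟ ♟ ♟ · ♟ ♟│7
6│· · · · · ♟ · ·│6
5│· · · · · · · ·│5
4│· · ♙ · · · · ·│4
3│· · · · · · · ·│3
2│♙ ♙ · ♙ ♙ ♙ ♙ ♙│2
1│♖ ♘ ♗ ♕ ♔ ♗ ♘ ♖│1
  ─────────────────
  a b c d e f g h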